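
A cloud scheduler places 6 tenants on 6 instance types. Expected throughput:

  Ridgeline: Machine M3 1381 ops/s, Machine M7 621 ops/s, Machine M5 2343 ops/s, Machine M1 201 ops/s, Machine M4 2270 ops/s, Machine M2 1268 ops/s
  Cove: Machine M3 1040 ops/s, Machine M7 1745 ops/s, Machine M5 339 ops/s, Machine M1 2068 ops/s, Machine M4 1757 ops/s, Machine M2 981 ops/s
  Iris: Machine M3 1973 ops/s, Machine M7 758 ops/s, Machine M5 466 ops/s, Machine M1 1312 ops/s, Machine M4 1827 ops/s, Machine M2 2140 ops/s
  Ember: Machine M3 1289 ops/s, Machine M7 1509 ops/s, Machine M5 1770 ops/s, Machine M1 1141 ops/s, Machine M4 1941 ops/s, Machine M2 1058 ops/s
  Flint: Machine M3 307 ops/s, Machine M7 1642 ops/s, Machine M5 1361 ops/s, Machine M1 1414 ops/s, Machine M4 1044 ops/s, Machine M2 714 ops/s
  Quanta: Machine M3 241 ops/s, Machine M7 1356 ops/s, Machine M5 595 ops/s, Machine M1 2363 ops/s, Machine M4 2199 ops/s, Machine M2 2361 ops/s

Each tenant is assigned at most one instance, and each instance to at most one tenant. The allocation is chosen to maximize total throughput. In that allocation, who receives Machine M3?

Optimal: Ridgeline→Machine M5 (2343 ops/s), Cove→Machine M1 (2068 ops/s), Iris→Machine M3 (1973 ops/s), Ember→Machine M4 (1941 ops/s), Flint→Machine M7 (1642 ops/s), Quanta→Machine M2 (2361 ops/s) — total 2343+2068+1973+1941+1642+2361 = 12328 ops/s.
Row-greedy (each tenant in turn takes its best remaining instance) gives 10375 ops/s, worse by 1953.
Next-best assignment: Ridgeline→Machine M4, Cove→Machine M1, Iris→Machine M3, Ember→Machine M5, Flint→Machine M7, Quanta→Machine M2 = 12084 ops/s.
Every other assignment is strictly worse.
Iris's own top instance is Machine M2 (2140 ops/s), but forcing Iris→Machine M2 and reassigning the rest optimally gives only 11681 ops/s — worse by 647.

Iris receives Machine M3.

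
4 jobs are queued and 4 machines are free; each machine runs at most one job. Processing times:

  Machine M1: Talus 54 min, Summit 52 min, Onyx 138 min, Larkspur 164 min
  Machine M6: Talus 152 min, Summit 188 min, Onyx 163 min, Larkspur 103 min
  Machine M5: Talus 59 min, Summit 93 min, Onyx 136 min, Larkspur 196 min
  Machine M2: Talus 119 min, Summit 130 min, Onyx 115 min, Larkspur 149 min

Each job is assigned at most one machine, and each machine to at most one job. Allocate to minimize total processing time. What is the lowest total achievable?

Treat this as an assignment problem: match each job to one machine.
Optimal: Talus→Machine M5 (59 min), Summit→Machine M1 (52 min), Onyx→Machine M2 (115 min), Larkspur→Machine M6 (103 min) — total 59+52+115+103 = 329 min.
Row-greedy (each job in turn takes its cheapest remaining machine) gives 365 min, worse by 36.
Next-best assignment: Talus→Machine M1, Summit→Machine M5, Onyx→Machine M2, Larkspur→Machine M6 = 365 min.

Min total: 329 min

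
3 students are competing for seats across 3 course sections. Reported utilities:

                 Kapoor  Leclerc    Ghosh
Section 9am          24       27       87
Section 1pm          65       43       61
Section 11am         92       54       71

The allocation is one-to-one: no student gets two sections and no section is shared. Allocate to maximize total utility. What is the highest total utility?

Max total: 222 points

This is a one-to-one assignment (maximum-weight bipartite matching).
Optimal: Kapoor→Section 11am (92 points), Leclerc→Section 1pm (43 points), Ghosh→Section 9am (87 points) — total 92+43+87 = 222 points.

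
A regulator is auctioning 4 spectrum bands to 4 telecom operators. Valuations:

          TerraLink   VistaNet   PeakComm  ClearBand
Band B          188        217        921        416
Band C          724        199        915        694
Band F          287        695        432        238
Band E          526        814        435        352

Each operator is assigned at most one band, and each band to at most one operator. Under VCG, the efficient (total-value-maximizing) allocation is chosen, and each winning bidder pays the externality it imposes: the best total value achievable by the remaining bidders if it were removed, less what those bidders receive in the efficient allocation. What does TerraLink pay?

Efficient allocation: TerraLink→Band E ($526M), VistaNet→Band F ($695M), PeakComm→Band B ($921M), ClearBand→Band C ($694M); total welfare W = $2836M.
TerraLink receives Band E at value $526M, so the others get W − 526 = $2310M.
Without TerraLink: best allocation of the remaining 3 bidders over all 4 bands is VistaNet→Band E ($814M), PeakComm→Band B ($921M), ClearBand→Band C ($694M), total $2429M.
VCG payment = (others' best without TerraLink) − (others' welfare with TerraLink) = 2429 − 2310 = $119M.

TerraLink pays $119M.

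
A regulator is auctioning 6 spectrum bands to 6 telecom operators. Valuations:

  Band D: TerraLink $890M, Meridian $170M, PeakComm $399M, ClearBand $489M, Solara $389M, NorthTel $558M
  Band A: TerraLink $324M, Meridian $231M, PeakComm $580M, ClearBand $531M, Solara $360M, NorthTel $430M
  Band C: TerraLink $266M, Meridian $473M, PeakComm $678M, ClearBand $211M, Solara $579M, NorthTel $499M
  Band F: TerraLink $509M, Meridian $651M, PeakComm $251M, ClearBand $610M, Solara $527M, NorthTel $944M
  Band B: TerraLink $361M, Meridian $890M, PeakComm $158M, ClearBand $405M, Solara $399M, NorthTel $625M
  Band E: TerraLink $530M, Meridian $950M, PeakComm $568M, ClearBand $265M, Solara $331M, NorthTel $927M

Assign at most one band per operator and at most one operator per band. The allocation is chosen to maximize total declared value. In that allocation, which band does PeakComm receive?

Optimal: TerraLink→Band D ($890M), Meridian→Band B ($890M), PeakComm→Band A ($580M), ClearBand→Band F ($610M), Solara→Band C ($579M), NorthTel→Band E ($927M) — total 890+890+580+610+579+927 = $4476M.
Column-greedy (each band in turn goes to its best remaining operator) gives $4148M, worse by 328.
Swapping TerraLink↔NorthTel (TerraLink→Band E $530M, NorthTel→Band D $558M) loses 729.
PeakComm's own top band is Band C ($678M), but forcing PeakComm→Band C and reassigning the rest optimally gives only $4443M — worse by 33.

PeakComm receives Band A.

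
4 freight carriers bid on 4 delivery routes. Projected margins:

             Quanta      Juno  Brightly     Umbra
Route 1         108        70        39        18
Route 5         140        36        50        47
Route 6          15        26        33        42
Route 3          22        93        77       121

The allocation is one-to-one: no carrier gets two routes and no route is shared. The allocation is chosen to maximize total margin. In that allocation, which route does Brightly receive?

Treat this as an assignment problem: match each carrier to one route.
Optimal: Quanta→Route 5 ($140k), Juno→Route 1 ($70k), Brightly→Route 6 ($33k), Umbra→Route 3 ($121k) — total 140+70+33+121 = $364k.
Next-best assignment: Quanta→Route 5, Juno→Route 1, Brightly→Route 3, Umbra→Route 6 = $329k.
Checked against all permutations: $364k is optimal.
Brightly's own top route is Route 3 ($77k), but forcing Brightly→Route 3 and reassigning the rest optimally gives only $329k — worse by 35.

Brightly receives Route 6.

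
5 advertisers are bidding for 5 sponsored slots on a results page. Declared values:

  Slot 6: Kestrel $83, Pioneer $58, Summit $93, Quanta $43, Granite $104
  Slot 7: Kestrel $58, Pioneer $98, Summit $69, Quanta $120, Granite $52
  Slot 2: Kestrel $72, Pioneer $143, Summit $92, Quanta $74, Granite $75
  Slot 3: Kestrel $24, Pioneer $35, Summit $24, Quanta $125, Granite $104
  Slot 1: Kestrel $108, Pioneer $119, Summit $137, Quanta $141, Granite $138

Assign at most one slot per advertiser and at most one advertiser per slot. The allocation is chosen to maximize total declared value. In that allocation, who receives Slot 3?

Granite receives Slot 3.

Optimal: Kestrel→Slot 6 ($83), Pioneer→Slot 2 ($143), Summit→Slot 1 ($137), Quanta→Slot 7 ($120), Granite→Slot 3 ($104) — total 83+143+137+120+104 = $587.
Max-entry greedy (repeatedly take the single best remaining cell) gives $481, worse by 106.
Next-best assignment: Kestrel→Slot 1, Pioneer→Slot 2, Summit→Slot 6, Quanta→Slot 7, Granite→Slot 3 = $568.
Swapping Granite↔Quanta (Granite→Slot 7 $52, Quanta→Slot 3 $125) loses 47.
No other one-to-one assignment exceeds $587.
Granite's own top slot is Slot 1 ($138), but forcing Granite→Slot 1 and reassigning the rest optimally gives only $558 — worse by 29.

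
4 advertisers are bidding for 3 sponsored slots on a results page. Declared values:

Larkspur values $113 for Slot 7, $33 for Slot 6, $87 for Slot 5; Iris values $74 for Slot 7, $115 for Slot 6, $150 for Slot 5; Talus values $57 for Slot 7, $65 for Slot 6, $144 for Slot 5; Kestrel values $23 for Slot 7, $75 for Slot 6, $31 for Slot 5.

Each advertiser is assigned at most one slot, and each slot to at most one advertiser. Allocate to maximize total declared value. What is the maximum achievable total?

Max total: $372

This is the linear assignment problem.
Optimal: Larkspur→Slot 7 ($113), Iris→Slot 6 ($115), Talus→Slot 5 ($144) — total 113+115+144 = $372.
Row-greedy (each advertiser in turn takes its best remaining slot) gives $328, worse by 44.
Next-best assignment: Larkspur→Slot 7, Kestrel→Slot 6, Iris→Slot 5 = $338.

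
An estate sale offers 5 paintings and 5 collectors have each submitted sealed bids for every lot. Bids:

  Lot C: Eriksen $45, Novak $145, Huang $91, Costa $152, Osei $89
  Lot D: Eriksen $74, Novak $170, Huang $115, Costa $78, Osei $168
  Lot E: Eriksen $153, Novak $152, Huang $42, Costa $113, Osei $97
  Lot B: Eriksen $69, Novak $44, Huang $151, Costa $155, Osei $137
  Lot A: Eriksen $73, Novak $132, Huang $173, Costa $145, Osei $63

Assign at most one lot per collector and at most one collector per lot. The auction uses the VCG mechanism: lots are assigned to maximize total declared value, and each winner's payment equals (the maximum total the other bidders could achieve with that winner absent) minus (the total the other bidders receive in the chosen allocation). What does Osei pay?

Osei pays $25.

Efficient allocation: Eriksen→Lot E ($153), Novak→Lot C ($145), Huang→Lot A ($173), Costa→Lot B ($155), Osei→Lot D ($168); total welfare W = $794.
Osei receives Lot D at value $168, so the others get W − 168 = $626.
Without Osei: best allocation of the remaining 4 bidders over all 5 lots is Eriksen→Lot E ($153), Novak→Lot D ($170), Huang→Lot A ($173), Costa→Lot B ($155), total $651.
VCG payment = (others' best without Osei) − (others' welfare with Osei) = 651 − 626 = $25.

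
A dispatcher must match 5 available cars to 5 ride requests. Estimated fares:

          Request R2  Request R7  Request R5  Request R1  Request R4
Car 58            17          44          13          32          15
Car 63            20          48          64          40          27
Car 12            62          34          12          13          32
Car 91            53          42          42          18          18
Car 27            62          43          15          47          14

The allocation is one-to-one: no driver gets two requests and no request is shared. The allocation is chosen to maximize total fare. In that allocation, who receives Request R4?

Car 12 receives Request R4.

This is the linear assignment problem.
Optimal: Car 58→Request R7 ($44), Car 63→Request R5 ($64), Car 12→Request R4 ($32), Car 91→Request R2 ($53), Car 27→Request R1 ($47) — total 44+64+32+53+47 = $240.
Car 12's own top request is Request R2 ($62), but forcing Car 12→Request R2 and reassigning the rest optimally gives only $235 — worse by 5.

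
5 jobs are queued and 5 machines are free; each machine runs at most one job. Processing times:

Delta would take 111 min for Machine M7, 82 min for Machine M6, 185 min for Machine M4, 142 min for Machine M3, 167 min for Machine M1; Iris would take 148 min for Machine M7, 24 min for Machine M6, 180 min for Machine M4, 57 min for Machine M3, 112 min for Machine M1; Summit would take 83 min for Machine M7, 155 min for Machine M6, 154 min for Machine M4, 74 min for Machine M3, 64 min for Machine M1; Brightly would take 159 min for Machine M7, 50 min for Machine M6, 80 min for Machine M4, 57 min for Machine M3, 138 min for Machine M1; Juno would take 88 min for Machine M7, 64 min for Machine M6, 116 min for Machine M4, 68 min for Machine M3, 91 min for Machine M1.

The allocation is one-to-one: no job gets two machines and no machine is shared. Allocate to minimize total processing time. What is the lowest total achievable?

Min total: 347 min

Optimal: Delta→Machine M7 (111 min), Iris→Machine M6 (24 min), Summit→Machine M1 (64 min), Brightly→Machine M4 (80 min), Juno→Machine M3 (68 min) — total 111+24+64+80+68 = 347 min.
Column-greedy (each machine in turn goes to its cheapest remaining job) gives 422 min, worse by 75.
Next-best assignment: Delta→Machine M6, Iris→Machine M3, Summit→Machine M1, Brightly→Machine M4, Juno→Machine M7 = 371 min.
Swapping Delta↔Juno (Delta→Machine M3 142 min, Juno→Machine M7 88 min) adds 51.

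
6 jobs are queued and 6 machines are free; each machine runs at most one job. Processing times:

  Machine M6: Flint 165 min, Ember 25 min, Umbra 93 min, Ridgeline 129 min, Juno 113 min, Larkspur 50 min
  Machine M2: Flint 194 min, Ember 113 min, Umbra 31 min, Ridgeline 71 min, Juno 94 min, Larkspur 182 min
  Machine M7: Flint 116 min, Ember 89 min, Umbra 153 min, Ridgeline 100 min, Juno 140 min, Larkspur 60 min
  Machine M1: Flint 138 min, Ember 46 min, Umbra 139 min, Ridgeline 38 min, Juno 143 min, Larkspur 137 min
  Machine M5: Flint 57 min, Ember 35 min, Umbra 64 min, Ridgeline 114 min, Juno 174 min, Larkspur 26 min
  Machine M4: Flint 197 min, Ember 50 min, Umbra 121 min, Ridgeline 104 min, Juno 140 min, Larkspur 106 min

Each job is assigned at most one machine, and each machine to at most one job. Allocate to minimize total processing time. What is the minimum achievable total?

Optimal: Flint→Machine M5 (57 min), Ember→Machine M4 (50 min), Umbra→Machine M2 (31 min), Ridgeline→Machine M1 (38 min), Juno→Machine M6 (113 min), Larkspur→Machine M7 (60 min) — total 57+50+31+38+113+60 = 349 min.
Row-greedy (each job in turn takes its cheapest remaining machine) gives 397 min, worse by 48.
Next-best assignment: Flint→Machine M5, Ember→Machine M6, Umbra→Machine M2, Ridgeline→Machine M1, Juno→Machine M4, Larkspur→Machine M7 = 351 min.
Swapping Flint↔Umbra (Flint→Machine M2 194 min, Umbra→Machine M5 64 min) adds 170.
Checked against all permutations: 349 min is optimal.

Minimum total: 349 min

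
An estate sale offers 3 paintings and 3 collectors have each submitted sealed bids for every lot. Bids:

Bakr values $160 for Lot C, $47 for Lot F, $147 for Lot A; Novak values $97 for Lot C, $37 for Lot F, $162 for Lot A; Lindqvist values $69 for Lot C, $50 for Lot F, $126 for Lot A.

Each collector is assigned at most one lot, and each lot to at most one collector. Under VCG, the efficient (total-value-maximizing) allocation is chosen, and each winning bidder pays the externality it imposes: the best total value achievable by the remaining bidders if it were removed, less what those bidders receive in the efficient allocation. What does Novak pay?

Efficient allocation: Bakr→Lot C ($160), Novak→Lot A ($162), Lindqvist→Lot F ($50); total welfare W = $372.
Novak receives Lot A at value $162, so the others get W − 162 = $210.
Without Novak: best allocation of the remaining 2 bidders over all 3 lots is Bakr→Lot C ($160), Lindqvist→Lot A ($126), total $286.
VCG payment = (others' best without Novak) − (others' welfare with Novak) = 286 − 210 = $76.

Novak pays $76.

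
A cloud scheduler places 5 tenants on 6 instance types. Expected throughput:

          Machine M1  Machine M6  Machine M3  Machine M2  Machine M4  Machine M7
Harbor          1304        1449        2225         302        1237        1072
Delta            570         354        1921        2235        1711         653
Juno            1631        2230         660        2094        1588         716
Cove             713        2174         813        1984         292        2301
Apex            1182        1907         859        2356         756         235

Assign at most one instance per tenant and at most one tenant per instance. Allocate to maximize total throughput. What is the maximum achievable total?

Max total: 10823 ops/s

Optimal: Harbor→Machine M3 (2225 ops/s), Delta→Machine M4 (1711 ops/s), Juno→Machine M6 (2230 ops/s), Cove→Machine M7 (2301 ops/s), Apex→Machine M2 (2356 ops/s) — total 2225+1711+2230+2301+2356 = 10823 ops/s.
Row-greedy (each tenant in turn takes its best remaining instance) gives 10173 ops/s, worse by 650.
Next-best assignment: Harbor→Machine M3, Delta→Machine M2, Juno→Machine M1, Cove→Machine M7, Apex→Machine M6 = 10299 ops/s.
Swapping Cove↔Juno (Cove→Machine M6 2174 ops/s, Juno→Machine M7 716 ops/s) loses 1641.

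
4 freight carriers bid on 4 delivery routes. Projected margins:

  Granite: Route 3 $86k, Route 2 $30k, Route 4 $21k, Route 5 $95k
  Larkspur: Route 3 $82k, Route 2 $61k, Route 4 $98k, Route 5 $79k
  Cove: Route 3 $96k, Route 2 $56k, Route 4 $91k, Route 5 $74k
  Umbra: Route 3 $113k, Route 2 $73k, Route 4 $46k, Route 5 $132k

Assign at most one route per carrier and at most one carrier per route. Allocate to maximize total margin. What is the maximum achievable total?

Max total: $372k

Optimal: Granite→Route 3 ($86k), Larkspur→Route 4 ($98k), Cove→Route 2 ($56k), Umbra→Route 5 ($132k) — total 86+98+56+132 = $372k.
Column-greedy (each route in turn goes to its best remaining carrier) gives $360k, worse by 12.
Next-best assignment: Granite→Route 3, Larkspur→Route 2, Cove→Route 4, Umbra→Route 5 = $370k.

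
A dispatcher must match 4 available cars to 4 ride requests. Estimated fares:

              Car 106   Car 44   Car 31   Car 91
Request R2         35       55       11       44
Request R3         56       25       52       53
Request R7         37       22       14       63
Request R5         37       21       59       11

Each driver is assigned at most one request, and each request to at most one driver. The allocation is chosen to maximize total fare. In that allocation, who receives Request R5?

Car 31 receives Request R5.

Optimal: Car 106→Request R3 ($56), Car 44→Request R2 ($55), Car 31→Request R5 ($59), Car 91→Request R7 ($63) — total 56+55+59+63 = $233.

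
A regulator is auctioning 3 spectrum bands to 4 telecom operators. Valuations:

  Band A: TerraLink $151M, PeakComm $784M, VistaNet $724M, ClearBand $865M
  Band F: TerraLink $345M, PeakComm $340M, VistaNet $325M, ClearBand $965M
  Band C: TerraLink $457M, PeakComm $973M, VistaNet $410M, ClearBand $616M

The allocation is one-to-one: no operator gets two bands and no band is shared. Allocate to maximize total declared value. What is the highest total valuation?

Optimal: VistaNet→Band A ($724M), ClearBand→Band F ($965M), PeakComm→Band C ($973M) — total 724+965+973 = $2662M.
Row-greedy (each operator in turn takes its best remaining band) gives $1566M, worse by 1096.
Next-best assignment: PeakComm→Band A, ClearBand→Band F, TerraLink→Band C = $2206M.
Swapping PeakComm↔VistaNet (PeakComm→Band A $784M, VistaNet→Band C $410M) loses 503.

Maximum total: $2662M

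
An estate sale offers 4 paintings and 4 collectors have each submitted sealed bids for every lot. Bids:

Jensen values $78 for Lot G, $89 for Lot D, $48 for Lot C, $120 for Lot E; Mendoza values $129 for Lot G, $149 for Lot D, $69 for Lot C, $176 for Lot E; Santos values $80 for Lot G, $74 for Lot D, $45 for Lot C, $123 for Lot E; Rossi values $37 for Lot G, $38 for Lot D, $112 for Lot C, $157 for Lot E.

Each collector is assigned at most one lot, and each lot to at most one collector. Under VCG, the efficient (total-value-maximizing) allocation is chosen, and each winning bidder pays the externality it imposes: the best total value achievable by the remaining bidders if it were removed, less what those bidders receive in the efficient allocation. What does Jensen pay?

Jensen pays $2.

Efficient allocation: Jensen→Lot G ($78), Mendoza→Lot D ($149), Santos→Lot E ($123), Rossi→Lot C ($112); total welfare W = $462.
Jensen receives Lot G at value $78, so the others get W − 78 = $384.
Without Jensen: best allocation of the remaining 3 bidders over all 4 lots is Mendoza→Lot D ($149), Santos→Lot G ($80), Rossi→Lot E ($157), total $386.
VCG payment = (others' best without Jensen) − (others' welfare with Jensen) = 386 − 384 = $2.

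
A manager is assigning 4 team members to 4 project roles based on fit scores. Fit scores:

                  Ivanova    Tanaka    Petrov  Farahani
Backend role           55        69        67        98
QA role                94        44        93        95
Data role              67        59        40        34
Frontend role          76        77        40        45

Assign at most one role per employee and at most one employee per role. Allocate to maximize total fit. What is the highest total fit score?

Optimal: Ivanova→Data role (67 pts), Tanaka→Frontend role (77 pts), Petrov→QA role (93 pts), Farahani→Backend role (98 pts) — total 67+77+93+98 = 335 pts.
Max-entry greedy (repeatedly take the single best remaining cell) gives 309 pts, worse by 26.

Maximum total: 335 pts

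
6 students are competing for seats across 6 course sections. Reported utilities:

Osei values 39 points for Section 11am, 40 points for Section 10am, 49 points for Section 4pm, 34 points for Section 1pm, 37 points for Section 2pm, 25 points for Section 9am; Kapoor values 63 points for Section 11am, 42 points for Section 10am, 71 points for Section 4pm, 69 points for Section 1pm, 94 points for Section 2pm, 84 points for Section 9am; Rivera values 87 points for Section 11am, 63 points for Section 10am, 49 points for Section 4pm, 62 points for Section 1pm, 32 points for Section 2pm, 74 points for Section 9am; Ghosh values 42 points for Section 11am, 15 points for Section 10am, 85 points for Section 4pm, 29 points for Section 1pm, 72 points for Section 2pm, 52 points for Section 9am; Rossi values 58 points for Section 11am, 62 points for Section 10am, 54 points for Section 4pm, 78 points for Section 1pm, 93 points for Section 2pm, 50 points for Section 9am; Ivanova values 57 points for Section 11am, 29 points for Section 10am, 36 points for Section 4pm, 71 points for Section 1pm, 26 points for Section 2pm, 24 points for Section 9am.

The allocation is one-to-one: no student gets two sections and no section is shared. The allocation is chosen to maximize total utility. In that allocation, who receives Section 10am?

Osei receives Section 10am.

This is a one-to-one assignment (maximum-weight bipartite matching).
Optimal: Osei→Section 10am (40 points), Kapoor→Section 9am (84 points), Rivera→Section 11am (87 points), Ghosh→Section 4pm (85 points), Rossi→Section 2pm (93 points), Ivanova→Section 1pm (71 points) — total 40+84+87+85+93+71 = 460 points.
Column-greedy (each section in turn goes to its best remaining student) gives 424 points, worse by 36.
Osei's own top section is Section 4pm (49 points), but forcing Osei→Section 4pm and reassigning the rest optimally gives only 425 points — worse by 35.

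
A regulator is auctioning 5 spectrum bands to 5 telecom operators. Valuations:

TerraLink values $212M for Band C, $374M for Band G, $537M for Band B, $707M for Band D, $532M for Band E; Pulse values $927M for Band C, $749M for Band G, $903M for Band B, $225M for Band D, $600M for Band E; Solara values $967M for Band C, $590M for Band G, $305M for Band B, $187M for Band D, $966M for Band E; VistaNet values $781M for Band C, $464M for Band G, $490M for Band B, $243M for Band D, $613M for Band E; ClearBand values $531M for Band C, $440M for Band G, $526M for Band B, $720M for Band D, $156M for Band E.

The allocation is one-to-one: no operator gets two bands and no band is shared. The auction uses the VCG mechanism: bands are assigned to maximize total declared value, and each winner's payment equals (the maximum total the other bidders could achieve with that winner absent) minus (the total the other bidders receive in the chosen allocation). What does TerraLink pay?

Efficient allocation: TerraLink→Band D ($707M), Pulse→Band B ($903M), Solara→Band E ($966M), VistaNet→Band C ($781M), ClearBand→Band G ($440M); total welfare W = $3797M.
TerraLink receives Band D at value $707M, so the others get W − 707 = $3090M.
Without TerraLink: best allocation of the remaining 4 bidders over all 5 bands is Pulse→Band B ($903M), Solara→Band E ($966M), VistaNet→Band C ($781M), ClearBand→Band D ($720M), total $3370M.
VCG payment = (others' best without TerraLink) − (others' welfare with TerraLink) = 3370 − 3090 = $280M.

TerraLink pays $280M.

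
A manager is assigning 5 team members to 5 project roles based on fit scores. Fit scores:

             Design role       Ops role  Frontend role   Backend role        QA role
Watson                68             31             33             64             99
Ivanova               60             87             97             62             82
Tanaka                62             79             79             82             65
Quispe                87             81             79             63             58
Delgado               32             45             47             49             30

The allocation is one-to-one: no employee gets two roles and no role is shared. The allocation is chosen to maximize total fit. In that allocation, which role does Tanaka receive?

Tanaka receives Ops role.

This is the linear assignment problem.
Optimal: Watson→QA role (99 pts), Ivanova→Frontend role (97 pts), Tanaka→Ops role (79 pts), Quispe→Design role (87 pts), Delgado→Backend role (49 pts) — total 99+97+79+87+49 = 411 pts.
Next-best assignment: Watson→QA role, Ivanova→Frontend role, Tanaka→Backend role, Quispe→Design role, Delgado→Ops role = 410 pts.
Swapping Quispe↔Ivanova (Quispe→Frontend role 79 pts, Ivanova→Design role 60 pts) loses 45.
Checked against all permutations: 411 pts is optimal.
Tanaka's own top role is Backend role (82 pts), but forcing Tanaka→Backend role and reassigning the rest optimally gives only 410 pts — worse by 1.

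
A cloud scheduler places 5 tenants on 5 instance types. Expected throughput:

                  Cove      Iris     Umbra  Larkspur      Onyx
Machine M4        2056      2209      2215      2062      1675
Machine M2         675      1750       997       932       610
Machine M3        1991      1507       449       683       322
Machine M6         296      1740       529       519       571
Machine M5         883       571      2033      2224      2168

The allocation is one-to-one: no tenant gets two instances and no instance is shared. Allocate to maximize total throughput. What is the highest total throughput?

Maximum total: 9046 ops/s

Optimal: Cove→Machine M3 (1991 ops/s), Iris→Machine M6 (1740 ops/s), Umbra→Machine M4 (2215 ops/s), Larkspur→Machine M2 (932 ops/s), Onyx→Machine M5 (2168 ops/s) — total 1991+1740+2215+932+2168 = 9046 ops/s.
Max-entry greedy (repeatedly take the single best remaining cell) gives 8751 ops/s, worse by 295.
Next-best assignment: Cove→Machine M3, Iris→Machine M6, Umbra→Machine M2, Larkspur→Machine M4, Onyx→Machine M5 = 8958 ops/s.
No other one-to-one assignment exceeds 9046 ops/s.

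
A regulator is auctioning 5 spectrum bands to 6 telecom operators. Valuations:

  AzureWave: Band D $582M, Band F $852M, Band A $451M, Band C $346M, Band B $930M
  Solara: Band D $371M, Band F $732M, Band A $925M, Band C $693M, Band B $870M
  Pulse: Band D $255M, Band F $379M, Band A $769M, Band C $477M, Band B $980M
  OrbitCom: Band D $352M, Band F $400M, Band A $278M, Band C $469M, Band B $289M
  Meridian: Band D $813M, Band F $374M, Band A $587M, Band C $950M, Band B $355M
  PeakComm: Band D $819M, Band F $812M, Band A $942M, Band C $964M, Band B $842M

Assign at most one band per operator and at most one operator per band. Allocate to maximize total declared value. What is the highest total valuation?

Maximum total: $4534M

Optimal: Meridian→Band D ($813M), AzureWave→Band F ($852M), Solara→Band A ($925M), PeakComm→Band C ($964M), Pulse→Band B ($980M) — total 813+852+925+964+980 = $4534M.
Column-greedy (each band in turn goes to its best remaining operator) gives $4526M, worse by 8.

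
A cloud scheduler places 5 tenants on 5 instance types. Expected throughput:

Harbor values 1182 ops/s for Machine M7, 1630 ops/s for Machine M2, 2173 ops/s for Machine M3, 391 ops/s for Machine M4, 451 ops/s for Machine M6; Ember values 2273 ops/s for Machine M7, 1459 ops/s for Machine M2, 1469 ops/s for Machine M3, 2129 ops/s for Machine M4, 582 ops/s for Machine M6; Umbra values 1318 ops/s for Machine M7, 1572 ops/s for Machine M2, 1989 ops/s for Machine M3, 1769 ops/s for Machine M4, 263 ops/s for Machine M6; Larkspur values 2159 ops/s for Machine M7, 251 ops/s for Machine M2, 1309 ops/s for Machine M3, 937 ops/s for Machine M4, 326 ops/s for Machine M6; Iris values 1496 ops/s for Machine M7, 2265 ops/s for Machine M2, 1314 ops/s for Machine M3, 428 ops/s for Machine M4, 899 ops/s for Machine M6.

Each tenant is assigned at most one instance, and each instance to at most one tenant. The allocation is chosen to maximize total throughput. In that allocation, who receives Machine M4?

Ember receives Machine M4.

This is the linear assignment problem.
Optimal: Harbor→Machine M6 (451 ops/s), Ember→Machine M4 (2129 ops/s), Umbra→Machine M3 (1989 ops/s), Larkspur→Machine M7 (2159 ops/s), Iris→Machine M2 (2265 ops/s) — total 451+2129+1989+2159+2265 = 8993 ops/s.
Max-entry greedy (repeatedly take the single best remaining cell) gives 8806 ops/s, worse by 187.
Next-best assignment: Harbor→Machine M3, Ember→Machine M4, Umbra→Machine M6, Larkspur→Machine M7, Iris→Machine M2 = 8989 ops/s.
Swapping Harbor↔Umbra (Harbor→Machine M3 2173 ops/s, Umbra→Machine M6 263 ops/s) loses 4.
Checked against all permutations: 8993 ops/s is optimal.
Ember's own top instance is Machine M7 (2273 ops/s), but forcing Ember→Machine M7 and reassigning the rest optimally gives only 8806 ops/s — worse by 187.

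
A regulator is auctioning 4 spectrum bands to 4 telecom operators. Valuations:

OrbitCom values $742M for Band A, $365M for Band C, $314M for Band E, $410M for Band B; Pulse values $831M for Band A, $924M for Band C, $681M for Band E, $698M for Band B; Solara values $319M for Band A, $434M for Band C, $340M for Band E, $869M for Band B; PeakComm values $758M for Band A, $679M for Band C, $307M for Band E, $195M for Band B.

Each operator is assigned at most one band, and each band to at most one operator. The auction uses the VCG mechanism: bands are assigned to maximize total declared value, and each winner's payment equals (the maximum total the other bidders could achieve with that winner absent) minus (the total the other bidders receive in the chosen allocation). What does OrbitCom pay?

OrbitCom pays $322M.

Efficient allocation: OrbitCom→Band A ($742M), Pulse→Band E ($681M), Solara→Band B ($869M), PeakComm→Band C ($679M); total welfare W = $2971M.
OrbitCom receives Band A at value $742M, so the others get W − 742 = $2229M.
Without OrbitCom: best allocation of the remaining 3 bidders over all 4 bands is Pulse→Band C ($924M), Solara→Band B ($869M), PeakComm→Band A ($758M), total $2551M.
VCG payment = (others' best without OrbitCom) − (others' welfare with OrbitCom) = 2551 − 2229 = $322M.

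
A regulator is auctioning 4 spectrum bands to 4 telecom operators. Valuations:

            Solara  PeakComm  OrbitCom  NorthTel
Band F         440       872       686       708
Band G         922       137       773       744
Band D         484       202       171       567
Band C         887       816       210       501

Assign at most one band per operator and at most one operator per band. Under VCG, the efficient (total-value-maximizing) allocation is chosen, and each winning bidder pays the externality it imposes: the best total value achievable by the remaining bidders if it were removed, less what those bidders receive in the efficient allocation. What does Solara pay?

Efficient allocation: Solara→Band C ($887M), PeakComm→Band F ($872M), OrbitCom→Band G ($773M), NorthTel→Band D ($567M); total welfare W = $3099M.
Solara receives Band C at value $887M, so the others get W − 887 = $2212M.
Without Solara: best allocation of the remaining 3 bidders over all 4 bands is PeakComm→Band C ($816M), OrbitCom→Band G ($773M), NorthTel→Band F ($708M), total $2297M.
VCG payment = (others' best without Solara) − (others' welfare with Solara) = 2297 − 2212 = $85M.

Solara pays $85M.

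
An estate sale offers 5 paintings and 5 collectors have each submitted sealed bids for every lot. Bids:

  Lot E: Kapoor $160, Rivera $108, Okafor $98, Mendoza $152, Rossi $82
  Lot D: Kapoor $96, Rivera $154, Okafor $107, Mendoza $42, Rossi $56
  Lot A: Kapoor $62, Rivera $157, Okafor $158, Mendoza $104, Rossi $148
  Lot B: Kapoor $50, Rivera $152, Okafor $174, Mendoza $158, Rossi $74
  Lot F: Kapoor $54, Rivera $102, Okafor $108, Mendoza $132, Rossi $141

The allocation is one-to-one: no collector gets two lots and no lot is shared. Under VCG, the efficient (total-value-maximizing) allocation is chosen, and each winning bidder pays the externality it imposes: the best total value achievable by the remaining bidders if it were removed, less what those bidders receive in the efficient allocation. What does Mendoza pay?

Mendoza pays $23.

Efficient allocation: Kapoor→Lot E ($160), Rivera→Lot D ($154), Okafor→Lot A ($158), Mendoza→Lot B ($158), Rossi→Lot F ($141); total welfare W = $771.
Mendoza receives Lot B at value $158, so the others get W − 158 = $613.
Without Mendoza: best allocation of the remaining 4 bidders over all 5 lots is Kapoor→Lot E ($160), Rivera→Lot D ($154), Okafor→Lot B ($174), Rossi→Lot A ($148), total $636.
VCG payment = (others' best without Mendoza) − (others' welfare with Mendoza) = 636 − 613 = $23.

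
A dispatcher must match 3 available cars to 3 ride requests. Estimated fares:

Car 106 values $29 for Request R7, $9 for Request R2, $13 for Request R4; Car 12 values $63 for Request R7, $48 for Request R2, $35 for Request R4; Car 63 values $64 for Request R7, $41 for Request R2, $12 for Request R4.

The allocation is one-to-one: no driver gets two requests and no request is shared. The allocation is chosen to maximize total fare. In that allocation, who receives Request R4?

Car 106 receives Request R4.

This is a one-to-one assignment (maximum-weight bipartite matching).
Optimal: Car 106→Request R4 ($13), Car 12→Request R2 ($48), Car 63→Request R7 ($64) — total 13+48+64 = $125.
Row-greedy (each driver in turn takes its best remaining request) gives $89, worse by 36.
Next-best assignment: Car 106→Request R4, Car 12→Request R7, Car 63→Request R2 = $117.
Swapping Car 63↔Car 12 (Car 63→Request R2 $41, Car 12→Request R7 $63) loses 8.
Car 106's own top request is Request R7 ($29), but forcing Car 106→Request R7 and reassigning the rest optimally gives only $105 — worse by 20.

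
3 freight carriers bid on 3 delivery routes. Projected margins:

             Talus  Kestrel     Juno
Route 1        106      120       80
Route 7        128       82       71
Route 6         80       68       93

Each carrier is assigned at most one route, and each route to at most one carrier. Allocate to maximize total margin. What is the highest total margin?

Optimal: Talus→Route 7 ($128k), Kestrel→Route 1 ($120k), Juno→Route 6 ($93k) — total 128+120+93 = $341k.

Max total: $341k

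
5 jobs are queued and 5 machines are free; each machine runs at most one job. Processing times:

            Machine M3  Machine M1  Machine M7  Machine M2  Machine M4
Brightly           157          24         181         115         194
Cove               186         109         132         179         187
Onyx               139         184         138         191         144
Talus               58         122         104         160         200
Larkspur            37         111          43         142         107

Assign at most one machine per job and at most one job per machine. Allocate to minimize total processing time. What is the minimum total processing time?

Minimum total: 448 min

Optimal: Brightly→Machine M1 (24 min), Cove→Machine M2 (179 min), Onyx→Machine M4 (144 min), Talus→Machine M3 (58 min), Larkspur→Machine M7 (43 min) — total 24+179+144+58+43 = 448 min.
Row-greedy (each job in turn takes its cheapest remaining machine) gives 562 min, worse by 114.
Next-best assignment: Brightly→Machine M2, Cove→Machine M1, Onyx→Machine M4, Talus→Machine M3, Larkspur→Machine M7 = 469 min.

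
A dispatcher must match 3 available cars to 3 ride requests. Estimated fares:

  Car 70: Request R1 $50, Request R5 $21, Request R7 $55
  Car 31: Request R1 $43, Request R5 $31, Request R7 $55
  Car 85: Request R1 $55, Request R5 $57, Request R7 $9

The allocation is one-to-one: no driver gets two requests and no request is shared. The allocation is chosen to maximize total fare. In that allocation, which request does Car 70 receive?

Car 70 receives Request R1.

Optimal: Car 70→Request R1 ($50), Car 31→Request R7 ($55), Car 85→Request R5 ($57) — total 50+55+57 = $162.
Column-greedy (each request in turn goes to its best remaining driver) gives $141, worse by 21.
Next-best assignment: Car 70→Request R7, Car 31→Request R1, Car 85→Request R5 = $155.
Swapping Car 85↔Car 31 (Car 85→Request R7 $9, Car 31→Request R5 $31) loses 72.
Car 70's own top request is Request R7 ($55), but forcing Car 70→Request R7 and reassigning the rest optimally gives only $155 — worse by 7.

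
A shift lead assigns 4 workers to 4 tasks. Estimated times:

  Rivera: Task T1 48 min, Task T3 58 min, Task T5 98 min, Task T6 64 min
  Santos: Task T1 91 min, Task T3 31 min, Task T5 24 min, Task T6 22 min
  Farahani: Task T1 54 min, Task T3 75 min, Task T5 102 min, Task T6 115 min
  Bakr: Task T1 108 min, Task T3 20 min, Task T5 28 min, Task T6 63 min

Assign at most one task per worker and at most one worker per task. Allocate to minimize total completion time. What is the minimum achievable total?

Min total: 162 min

This is a one-to-one assignment (minimum-cost bipartite matching).
Optimal: Rivera→Task T3 (58 min), Santos→Task T6 (22 min), Farahani→Task T1 (54 min), Bakr→Task T5 (28 min) — total 58+22+54+28 = 162 min.
Min-entry greedy (repeatedly take the single cheapest remaining cell) gives 192 min, worse by 30.
No other one-to-one assignment undercuts 162 min.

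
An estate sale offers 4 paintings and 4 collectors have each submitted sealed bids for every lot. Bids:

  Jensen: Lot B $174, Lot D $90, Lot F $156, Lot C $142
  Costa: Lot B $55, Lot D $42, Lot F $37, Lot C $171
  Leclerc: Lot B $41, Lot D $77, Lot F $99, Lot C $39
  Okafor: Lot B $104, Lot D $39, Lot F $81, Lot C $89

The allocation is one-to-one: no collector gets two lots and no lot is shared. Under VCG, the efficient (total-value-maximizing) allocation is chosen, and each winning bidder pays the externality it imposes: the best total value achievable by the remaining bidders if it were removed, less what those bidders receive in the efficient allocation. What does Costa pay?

Efficient allocation: Jensen→Lot F ($156), Costa→Lot C ($171), Leclerc→Lot D ($77), Okafor→Lot B ($104); total welfare W = $508.
Costa receives Lot C at value $171, so the others get W − 171 = $337.
Without Costa: best allocation of the remaining 3 bidders over all 4 lots is Jensen→Lot B ($174), Leclerc→Lot F ($99), Okafor→Lot C ($89), total $362.
VCG payment = (others' best without Costa) − (others' welfare with Costa) = 362 − 337 = $25.

Costa pays $25.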